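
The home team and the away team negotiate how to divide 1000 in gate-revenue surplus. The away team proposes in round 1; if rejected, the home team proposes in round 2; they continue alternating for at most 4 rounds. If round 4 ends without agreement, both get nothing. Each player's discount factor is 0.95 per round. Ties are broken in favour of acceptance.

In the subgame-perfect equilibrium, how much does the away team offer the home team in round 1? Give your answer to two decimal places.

Round 4 (the home team proposes): the away team will accept anything ≥ 0, so the home team offers 0 and keeps 1000.
Round 3 (the away team proposes): the home team can get 1000 next round, worth 0.95 × 1000 = 950 now. The away team offers 950 and keeps 1000 − 950 = 50.
Round 2 (the home team proposes): the away team can get 50 next round, worth 0.95 × 50 = 47.5 now. The home team offers 47.5 and keeps 1000 − 47.5 = 952.5.
Round 1 (the away team proposes): the home team can get 952.5 next round, worth 0.95 × 952.5 = 904.875 now, so the away team offers 904.875, keeping 95.125.

904.88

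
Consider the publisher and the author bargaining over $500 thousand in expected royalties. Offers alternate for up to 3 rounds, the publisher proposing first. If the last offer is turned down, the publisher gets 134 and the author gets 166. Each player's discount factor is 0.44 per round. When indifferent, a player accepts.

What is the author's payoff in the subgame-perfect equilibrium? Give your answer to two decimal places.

155.34

Round 3 (the publisher proposes): the author gets 166 if talks fail, so the publisher offers 166 and keeps 334.
Round 2 (the author proposes): the publisher can get 334 next round, worth 0.44 × 334 = 146.96 now, so the author offers 146.96, keeping 353.04.
Round 1 (the publisher proposes): the author can get 353.04 next round, worth 0.44 × 353.04 = 155.3376 now. The publisher offers 155.3376 and keeps 500 − 155.3376 = 344.6624.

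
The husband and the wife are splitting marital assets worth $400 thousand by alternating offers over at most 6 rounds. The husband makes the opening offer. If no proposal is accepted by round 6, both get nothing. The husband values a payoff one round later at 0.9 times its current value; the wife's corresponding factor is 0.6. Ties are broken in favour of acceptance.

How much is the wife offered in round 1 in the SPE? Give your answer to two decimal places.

Round 6 (the wife proposes): rejection yields 0 for the husband; the wife offers 0 and keeps 400.
Round 5 (the husband proposes): the wife can get 400 next round, worth 0.6 × 400 = 240 now, so the husband offers 240, keeping 160.
Round 4 (the wife proposes): the husband can get 160 next round, worth 0.9 × 160 = 144 now; the wife offers that and keeps 256.
Round 3 (the husband proposes): the wife can get 256 next round, worth 0.6 × 256 = 153.6 now; the husband offers that and keeps 246.4.
Round 2 (the wife proposes): the husband can get 246.4 next round, worth 0.9 × 246.4 = 221.76 now. The wife offers 221.76 and keeps 400 − 221.76 = 178.24.
Round 1 (the husband proposes): the wife can get 178.24 next round, worth 0.6 × 178.24 = 106.944 now, so the husband offers 106.944, keeping 293.056.

106.94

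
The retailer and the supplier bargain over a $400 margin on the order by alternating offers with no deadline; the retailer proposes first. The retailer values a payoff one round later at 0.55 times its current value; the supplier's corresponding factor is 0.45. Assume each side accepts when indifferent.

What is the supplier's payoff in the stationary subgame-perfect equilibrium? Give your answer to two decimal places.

In a stationary SPE each proposer offers the other exactly their discounted continuation value.
If the retailer keeps x when proposing and the supplier keeps y when proposing, then x = 400 − 0.45y and y = 400 − 0.55x.
Solving: x = 400(1 − 0.45) / (1 − 0.55·0.45) = 220 / 0.7525 ≈ 292.3588.
The supplier gets 400 − 292.3588 ≈ 107.6412.

107.64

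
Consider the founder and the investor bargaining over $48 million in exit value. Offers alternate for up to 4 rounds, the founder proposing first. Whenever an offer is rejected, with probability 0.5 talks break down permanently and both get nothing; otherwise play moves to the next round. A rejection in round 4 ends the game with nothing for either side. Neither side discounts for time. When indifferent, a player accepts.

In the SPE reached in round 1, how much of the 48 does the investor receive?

Round 4 (the investor proposes): rejection yields 0 for the founder; the investor offers 0 and keeps 48.
Round 3 (the founder proposes): rejecting gives the investor an expected 0.5 × 48 = 24, so the founder offers 24, keeping 24.
Round 2 (the investor proposes): rejecting gives the founder an expected 0.5 × 24 = 12, so the investor offers 12, keeping 36.
Round 1 (the founder proposes): rejecting gives the investor an expected 0.5 × 36 = 18, so the founder offers 18, keeping 30.

18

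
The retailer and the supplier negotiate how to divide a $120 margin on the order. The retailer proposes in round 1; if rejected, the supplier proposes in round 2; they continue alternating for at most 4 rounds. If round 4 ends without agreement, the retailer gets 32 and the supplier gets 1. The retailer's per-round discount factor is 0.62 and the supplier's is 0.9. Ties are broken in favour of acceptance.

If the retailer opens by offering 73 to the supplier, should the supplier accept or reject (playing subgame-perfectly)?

Work out the supplier's continuation value if the offer is rejected.
Round 4 (the supplier proposes): the retailer gets 32 if talks fail, so the supplier offers 32 and keeps 88.
Round 3 (the retailer proposes): the supplier can get 88 next round, worth 0.9 × 88 = 79.2 now; the retailer offers that and keeps 40.8.
Round 2 (the supplier proposes): the retailer can get 40.8 next round, worth 0.62 × 40.8 = 25.296 now; the supplier offers that and keeps 94.704.
So by rejecting in round 1, the supplier gets 94.704 next round, worth 0.9 × 94.704 = 85.2336 now.
Offer 73 < 85.2336, so the supplier rejects.

Reject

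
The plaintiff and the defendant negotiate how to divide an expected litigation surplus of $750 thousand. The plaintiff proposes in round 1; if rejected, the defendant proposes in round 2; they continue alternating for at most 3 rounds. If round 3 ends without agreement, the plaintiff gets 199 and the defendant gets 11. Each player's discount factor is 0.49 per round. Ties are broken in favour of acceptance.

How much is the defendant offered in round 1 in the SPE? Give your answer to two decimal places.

Round 3 (the plaintiff proposes): the defendant gets 11 if talks fail, so the plaintiff offers 11 and keeps 739.
Round 2 (the defendant proposes): the plaintiff can get 739 next round, worth 0.49 × 739 = 362.11 now. The defendant offers 362.11 and keeps 750 − 362.11 = 387.89.
Round 1 (the plaintiff proposes): the defendant can get 387.89 next round, worth 0.49 × 387.89 = 190.0661 now, so the plaintiff offers 190.0661, keeping 559.9339.

190.07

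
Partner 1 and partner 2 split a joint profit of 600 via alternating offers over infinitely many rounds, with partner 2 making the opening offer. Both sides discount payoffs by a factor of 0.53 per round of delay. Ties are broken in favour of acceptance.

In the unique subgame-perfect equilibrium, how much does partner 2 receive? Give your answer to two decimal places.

392.16

Let x be partner 2's share when partner 2 proposes and y be partner 1's share when partner 1 proposes.
Partner 1 accepts iff offered ≥ 0.53·y, so x = 600 − 0.53y. Symmetrically y = 600 − 0.53x.
Substituting: x = 600 − 0.53(600 − 0.53x), giving x(1 − 0.53·0.53) = 600(1 − 0.53).
So x = 600 × 0.47 / 0.7191 ≈ 392.1569, and partner 1 receives 600 − x ≈ 207.8431.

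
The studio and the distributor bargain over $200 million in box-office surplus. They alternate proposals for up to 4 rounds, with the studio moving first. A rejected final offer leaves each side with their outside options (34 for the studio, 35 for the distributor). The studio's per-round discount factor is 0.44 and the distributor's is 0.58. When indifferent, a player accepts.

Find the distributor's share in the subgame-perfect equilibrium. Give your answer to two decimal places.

Round 4 (the distributor proposes): the studio gets 34 if talks fail, so the distributor offers 34 and keeps 166.
Round 3 (the studio proposes): the distributor can get 166 next round, worth 0.58 × 166 = 96.28 now. The studio offers 96.28 and keeps 200 − 96.28 = 103.72.
Round 2 (the distributor proposes): the studio can get 103.72 next round, worth 0.44 × 103.72 = 45.6368 now; the distributor offers that and keeps 154.3632.
Round 1 (the studio proposes): the distributor can get 154.3632 next round, worth 0.58 × 154.3632 = 89.530656 now; the studio offers that and keeps 110.469344.

89.53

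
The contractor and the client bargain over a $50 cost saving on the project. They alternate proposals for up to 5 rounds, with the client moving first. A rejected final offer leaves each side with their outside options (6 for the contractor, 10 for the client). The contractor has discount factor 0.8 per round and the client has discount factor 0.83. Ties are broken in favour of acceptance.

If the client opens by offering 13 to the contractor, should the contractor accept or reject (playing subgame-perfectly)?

Reject

Round 5 (the client proposes): the contractor gets 6 if talks fail, so the client offers 6 and keeps 44.
Round 4 (the contractor proposes): the client can get 44 next round, worth 0.83 × 44 = 36.52 now, so the contractor offers 36.52, keeping 13.48.
Round 3 (the client proposes): the contractor can get 13.48 next round, worth 0.8 × 13.48 = 10.784 now. The client offers 10.784 and keeps 50 − 10.784 = 39.216.
Round 2 (the contractor proposes): the client can get 39.216 next round, worth 0.83 × 39.216 = 32.54928 now, so the contractor offers 32.54928, keeping 17.45072.
So by rejecting in round 1, the contractor gets 17.45072 next round, worth 0.8 × 17.45072 = 13.960576 now.
Offer 13 < 13.960576, so the contractor rejects.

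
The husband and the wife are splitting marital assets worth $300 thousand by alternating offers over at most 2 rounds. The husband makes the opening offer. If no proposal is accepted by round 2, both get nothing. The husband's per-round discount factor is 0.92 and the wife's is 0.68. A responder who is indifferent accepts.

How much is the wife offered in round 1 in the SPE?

204

Work backward from the last round.
Round 2 (the wife proposes): the husband will accept anything ≥ 0, so the wife offers 0 and keeps 300.
Round 1 (the husband proposes): the wife can get 300 next round, worth 0.68 × 300 = 204 now; the husband offers that and keeps 96.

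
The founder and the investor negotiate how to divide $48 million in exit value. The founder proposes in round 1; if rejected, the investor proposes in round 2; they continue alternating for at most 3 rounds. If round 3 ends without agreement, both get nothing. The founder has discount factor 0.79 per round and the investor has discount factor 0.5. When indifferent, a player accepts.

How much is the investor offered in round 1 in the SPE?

By backward induction:
Round 3 (the founder proposes): rejection yields 0 for the investor; the founder offers 0 and keeps 48.
Round 2 (the investor proposes): the founder can get 48 next round, worth 0.79 × 48 = 37.92 now; the investor offers that and keeps 10.08.
Round 1 (the founder proposes): the investor can get 10.08 next round, worth 0.5 × 10.08 = 5.04 now. The founder offers 5.04 and keeps 48 − 5.04 = 42.96.

5.04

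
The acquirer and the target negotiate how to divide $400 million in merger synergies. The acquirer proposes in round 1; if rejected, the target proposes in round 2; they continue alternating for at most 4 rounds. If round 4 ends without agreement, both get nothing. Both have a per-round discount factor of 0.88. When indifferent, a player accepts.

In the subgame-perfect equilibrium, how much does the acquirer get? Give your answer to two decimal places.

85.17

Round 4 (the target proposes): the acquirer will accept anything ≥ 0, so the target offers 0 and keeps 400.
Round 3 (the acquirer proposes): the target can get 400 next round, worth 0.88 × 400 = 352 now, so the acquirer offers 352, keeping 48.
Round 2 (the target proposes): the acquirer can get 48 next round, worth 0.88 × 48 = 42.24 now, so the target offers 42.24, keeping 357.76.
Round 1 (the acquirer proposes): the target can get 357.76 next round, worth 0.88 × 357.76 = 314.8288 now. The acquirer offers 314.8288 and keeps 400 − 314.8288 = 85.1712.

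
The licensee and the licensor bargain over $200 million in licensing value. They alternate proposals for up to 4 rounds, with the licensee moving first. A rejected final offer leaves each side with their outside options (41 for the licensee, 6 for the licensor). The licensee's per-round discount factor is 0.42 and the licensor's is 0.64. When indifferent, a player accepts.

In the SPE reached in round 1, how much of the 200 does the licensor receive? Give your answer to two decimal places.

101.59

Round 4 (the licensor proposes): the licensee gets 41 if talks fail, so the licensor offers 41 and keeps 159.
Round 3 (the licensee proposes): the licensor can get 159 next round, worth 0.64 × 159 = 101.76 now, so the licensee offers 101.76, keeping 98.24.
Round 2 (the licensor proposes): the licensee can get 98.24 next round, worth 0.42 × 98.24 = 41.2608 now, so the licensor offers 41.2608, keeping 158.7392.
Round 1 (the licensee proposes): the licensor can get 158.7392 next round, worth 0.64 × 158.7392 = 101.593088 now; the licensee offers that and keeps 98.406912.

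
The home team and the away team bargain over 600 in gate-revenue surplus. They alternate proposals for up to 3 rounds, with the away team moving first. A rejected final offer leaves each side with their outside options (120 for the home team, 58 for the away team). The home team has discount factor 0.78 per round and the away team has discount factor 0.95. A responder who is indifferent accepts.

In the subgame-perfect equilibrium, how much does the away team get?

Round 3 (the away team proposes): the home team gets 120 if talks fail, so the away team offers 120 and keeps 480.
Round 2 (the home team proposes): the away team can get 480 next round, worth 0.95 × 480 = 456 now. The home team offers 456 and keeps 600 − 456 = 144.
Round 1 (the away team proposes): the home team can get 144 next round, worth 0.78 × 144 = 112.32 now. The away team offers 112.32 and keeps 600 − 112.32 = 487.68.

487.68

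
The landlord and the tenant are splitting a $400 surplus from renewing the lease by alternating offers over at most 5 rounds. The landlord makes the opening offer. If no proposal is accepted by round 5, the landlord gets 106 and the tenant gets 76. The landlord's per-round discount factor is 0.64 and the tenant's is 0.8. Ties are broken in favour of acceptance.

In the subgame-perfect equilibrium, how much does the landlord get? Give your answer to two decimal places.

Round 5 (the landlord proposes): the tenant gets 76 if talks fail, so the landlord offers 76 and keeps 324.
Round 4 (the tenant proposes): the landlord can get 324 next round, worth 0.64 × 324 = 207.36 now, so the tenant offers 207.36, keeping 192.64.
Round 3 (the landlord proposes): the tenant can get 192.64 next round, worth 0.8 × 192.64 = 154.112 now. The landlord offers 154.112 and keeps 400 − 154.112 = 245.888.
Round 2 (the tenant proposes): the landlord can get 245.888 next round, worth 0.64 × 245.888 = 157.36832 now; the tenant offers that and keeps 242.63168.
Round 1 (the landlord proposes): the tenant can get 242.63168 next round, worth 0.8 × 242.63168 = 194.105344 now. The landlord offers 194.105344 and keeps 400 − 194.105344 = 205.894656.

205.89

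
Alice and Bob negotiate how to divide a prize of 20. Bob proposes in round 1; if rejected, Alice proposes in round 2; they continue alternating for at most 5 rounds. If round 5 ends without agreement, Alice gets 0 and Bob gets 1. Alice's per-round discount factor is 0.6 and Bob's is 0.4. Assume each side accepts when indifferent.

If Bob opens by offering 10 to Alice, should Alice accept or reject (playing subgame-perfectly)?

Accept

Work out Alice's continuation value if the offer is rejected.
Round 5 (Bob proposes): Alice will accept anything ≥ 0, so Bob offers 0 and keeps 20.
Round 4 (Alice proposes): Bob can get 20 next round, worth 0.4 × 20 = 8 now; Alice offers that and keeps 12.
Round 3 (Bob proposes): Alice can get 12 next round, worth 0.6 × 12 = 7.2 now; Bob offers that and keeps 12.8.
Round 2 (Alice proposes): Bob can get 12.8 next round, worth 0.4 × 12.8 = 5.12 now. Alice offers 5.12 and keeps 20 − 5.12 = 14.88.
So by rejecting in round 1, Alice gets 14.88 next round, worth 0.6 × 14.88 = 8.928 now.
Offer 10 ≥ 8.928, so Alice accepts.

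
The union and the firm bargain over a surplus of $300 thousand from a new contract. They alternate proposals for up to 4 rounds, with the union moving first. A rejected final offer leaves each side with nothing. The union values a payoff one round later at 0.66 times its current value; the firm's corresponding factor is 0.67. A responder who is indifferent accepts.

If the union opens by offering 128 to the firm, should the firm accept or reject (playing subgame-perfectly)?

Round 4 (the firm proposes): the union will accept anything ≥ 0, so the firm offers 0 and keeps 300.
Round 3 (the union proposes): the firm can get 300 next round, worth 0.67 × 300 = 201 now, so the union offers 201, keeping 99.
Round 2 (the firm proposes): the union can get 99 next round, worth 0.66 × 99 = 65.34 now; the firm offers that and keeps 234.66.
So by rejecting in round 1, the firm gets 234.66 next round, worth 0.67 × 234.66 = 157.2222 now.
Offer 128 < 157.2222, so the firm rejects.

Reject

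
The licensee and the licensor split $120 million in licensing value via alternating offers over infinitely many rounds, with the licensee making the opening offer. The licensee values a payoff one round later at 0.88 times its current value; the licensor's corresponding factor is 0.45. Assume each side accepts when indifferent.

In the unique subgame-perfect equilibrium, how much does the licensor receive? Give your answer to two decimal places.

10.73

Let x be the licensee's share when the licensee proposes and y be the licensor's share when the licensor proposes.
The licensor accepts iff offered ≥ 0.45·y, so x = 120 − 0.45y. Symmetrically y = 120 − 0.88x.
Substituting: x = 120 − 0.45(120 − 0.88x), giving x(1 − 0.88·0.45) = 120(1 − 0.45).
So x = 120 × 0.55 / 0.604 ≈ 109.2715, and the licensor receives 120 − x ≈ 10.7285.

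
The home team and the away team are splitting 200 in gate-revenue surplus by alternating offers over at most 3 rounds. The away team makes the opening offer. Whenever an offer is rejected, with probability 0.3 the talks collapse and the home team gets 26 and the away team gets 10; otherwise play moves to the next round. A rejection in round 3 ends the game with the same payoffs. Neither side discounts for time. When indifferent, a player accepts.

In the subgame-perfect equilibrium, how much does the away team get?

By backward induction:
Round 3 (the away team proposes): the home team gets 26 if talks fail, so the away team offers 26 and keeps 174.
Round 2 (the home team proposes): rejecting gives the away team an expected 0.7 × 174 + 0.3 × 10 = 124.8; the home team offers that and keeps 75.2.
Round 1 (the away team proposes): rejecting gives the home team an expected 0.7 × 75.2 + 0.3 × 26 = 60.44. The away team offers 60.44 and keeps 200 − 60.44 = 139.56.

139.56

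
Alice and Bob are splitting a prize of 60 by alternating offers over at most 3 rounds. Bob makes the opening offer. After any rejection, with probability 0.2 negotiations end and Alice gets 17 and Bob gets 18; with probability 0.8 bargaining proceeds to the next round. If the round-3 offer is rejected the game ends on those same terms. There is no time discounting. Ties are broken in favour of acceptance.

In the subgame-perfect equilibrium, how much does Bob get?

Round 3 (Bob proposes): Alice gets 17 if talks fail, so Bob offers 17 and keeps 43.
Round 2 (Alice proposes): rejecting gives Bob an expected 0.8 × 43 + 0.2 × 18 = 38. Alice offers 38 and keeps 60 − 38 = 22.
Round 1 (Bob proposes): rejecting gives Alice an expected 0.8 × 22 + 0.2 × 17 = 21. Bob offers 21 and keeps 60 − 21 = 39.

39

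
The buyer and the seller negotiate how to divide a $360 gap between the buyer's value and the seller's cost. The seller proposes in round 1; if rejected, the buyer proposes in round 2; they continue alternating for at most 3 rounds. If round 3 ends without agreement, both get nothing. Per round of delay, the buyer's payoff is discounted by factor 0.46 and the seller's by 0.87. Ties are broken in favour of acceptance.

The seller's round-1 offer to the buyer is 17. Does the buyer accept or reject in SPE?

Reject

Round 3 (the seller proposes): rejection yields 0 for the buyer; the seller offers 0 and keeps 360.
Round 2 (the buyer proposes): the seller can get 360 next round, worth 0.87 × 360 = 313.2 now; the buyer offers that and keeps 46.8.
So by rejecting in round 1, the buyer gets 46.8 next round, worth 0.46 × 46.8 = 21.528 now.
Offer 17 < 21.528, so the buyer rejects.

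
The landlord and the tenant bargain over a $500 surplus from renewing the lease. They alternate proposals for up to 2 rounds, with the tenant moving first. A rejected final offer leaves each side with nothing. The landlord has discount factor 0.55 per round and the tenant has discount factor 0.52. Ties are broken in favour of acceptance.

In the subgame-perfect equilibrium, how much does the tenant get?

225

Round 2 (the landlord proposes): the tenant will accept anything ≥ 0, so the landlord offers 0 and keeps 500.
Round 1 (the tenant proposes): the landlord can get 500 next round, worth 0.55 × 500 = 275 now. The tenant offers 275 and keeps 500 − 275 = 225.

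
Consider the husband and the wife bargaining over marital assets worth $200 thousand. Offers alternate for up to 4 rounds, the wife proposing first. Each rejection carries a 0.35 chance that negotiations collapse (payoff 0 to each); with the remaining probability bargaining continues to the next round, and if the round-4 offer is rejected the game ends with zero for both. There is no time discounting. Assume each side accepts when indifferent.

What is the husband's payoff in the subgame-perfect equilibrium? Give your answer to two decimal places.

100.43

By backward induction:
Round 4 (the husband proposes): the wife will accept anything ≥ 0, so the husband offers 0 and keeps 200.
Round 3 (the wife proposes): rejecting gives the husband an expected 0.65 × 200 = 130. The wife offers 130 and keeps 200 − 130 = 70.
Round 2 (the husband proposes): rejecting gives the wife an expected 0.65 × 70 = 45.5; the husband offers that and keeps 154.5.
Round 1 (the wife proposes): rejecting gives the husband an expected 0.65 × 154.5 = 100.425; the wife offers that and keeps 99.575.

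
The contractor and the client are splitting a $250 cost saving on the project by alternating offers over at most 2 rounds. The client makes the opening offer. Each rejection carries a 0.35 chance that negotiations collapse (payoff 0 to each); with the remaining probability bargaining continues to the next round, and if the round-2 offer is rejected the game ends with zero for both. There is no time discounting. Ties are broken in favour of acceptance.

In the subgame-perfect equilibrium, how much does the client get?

By backward induction:
Round 2 (the contractor proposes): the client will accept anything ≥ 0, so the contractor offers 0 and keeps 250.
Round 1 (the client proposes): rejecting gives the contractor an expected 0.65 × 250 = 162.5, so the client offers 162.5, keeping 87.5.

87.5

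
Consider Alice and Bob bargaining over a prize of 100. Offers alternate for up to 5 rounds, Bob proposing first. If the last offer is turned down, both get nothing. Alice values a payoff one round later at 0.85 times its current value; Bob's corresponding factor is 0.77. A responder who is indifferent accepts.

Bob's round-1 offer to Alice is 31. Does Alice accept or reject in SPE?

Reject

Work out Alice's continuation value if the offer is rejected.
Round 5 (Bob proposes): rejection yields 0 for Alice; Bob offers 0 and keeps 100.
Round 4 (Alice proposes): Bob can get 100 next round, worth 0.77 × 100 = 77 now; Alice offers that and keeps 23.
Round 3 (Bob proposes): Alice can get 23 next round, worth 0.85 × 23 = 19.55 now; Bob offers that and keeps 80.45.
Round 2 (Alice proposes): Bob can get 80.45 next round, worth 0.77 × 80.45 = 61.9465 now, so Alice offers 61.9465, keeping 38.0535.
So by rejecting in round 1, Alice gets 38.0535 next round, worth 0.85 × 38.0535 = 32.345475 now.
Offer 31 < 32.345475, so Alice rejects.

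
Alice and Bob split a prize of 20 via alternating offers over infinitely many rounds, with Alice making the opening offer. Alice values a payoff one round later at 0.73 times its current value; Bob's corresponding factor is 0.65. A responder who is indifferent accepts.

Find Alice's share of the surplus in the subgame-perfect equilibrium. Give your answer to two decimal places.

Let x be Alice's share when Alice proposes and y be Bob's share when Bob proposes.
Bob accepts iff offered ≥ 0.65·y, so x = 20 − 0.65y. Symmetrically y = 20 − 0.73x.
Substituting: x = 20 − 0.65(20 − 0.73x), giving x(1 − 0.73·0.65) = 20(1 − 0.65).
So x = 20 × 0.35 / 0.5255 ≈ 13.3206, and Bob receives 20 − x ≈ 6.6794.

13.32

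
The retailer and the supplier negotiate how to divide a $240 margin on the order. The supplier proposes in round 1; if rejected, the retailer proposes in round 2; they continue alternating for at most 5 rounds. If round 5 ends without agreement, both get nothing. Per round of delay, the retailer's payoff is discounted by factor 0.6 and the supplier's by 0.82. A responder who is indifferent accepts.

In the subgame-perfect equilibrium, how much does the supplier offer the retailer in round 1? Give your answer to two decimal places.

38.67

Round 5 (the supplier proposes): the retailer will accept anything ≥ 0, so the supplier offers 0 and keeps 240.
Round 4 (the retailer proposes): the supplier can get 240 next round, worth 0.82 × 240 = 196.8 now. The retailer offers 196.8 and keeps 240 − 196.8 = 43.2.
Round 3 (the supplier proposes): the retailer can get 43.2 next round, worth 0.6 × 43.2 = 25.92 now. The supplier offers 25.92 and keeps 240 − 25.92 = 214.08.
Round 2 (the retailer proposes): the supplier can get 214.08 next round, worth 0.82 × 214.08 = 175.5456 now; the retailer offers that and keeps 64.4544.
Round 1 (the supplier proposes): the retailer can get 64.4544 next round, worth 0.6 × 64.4544 = 38.67264 now; the supplier offers that and keeps 201.32736.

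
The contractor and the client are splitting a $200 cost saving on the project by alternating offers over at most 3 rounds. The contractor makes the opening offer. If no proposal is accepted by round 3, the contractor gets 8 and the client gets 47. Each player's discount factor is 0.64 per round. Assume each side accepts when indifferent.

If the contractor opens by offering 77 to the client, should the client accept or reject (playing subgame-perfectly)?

Accept

Work out the client's continuation value if the offer is rejected.
Round 3 (the contractor proposes): the client gets 47 if talks fail, so the contractor offers 47 and keeps 153.
Round 2 (the client proposes): the contractor can get 153 next round, worth 0.64 × 153 = 97.92 now; the client offers that and keeps 102.08.
So by rejecting in round 1, the client gets 102.08 next round, worth 0.64 × 102.08 = 65.3312 now.
Offer 77 ≥ 65.3312, so the client accepts.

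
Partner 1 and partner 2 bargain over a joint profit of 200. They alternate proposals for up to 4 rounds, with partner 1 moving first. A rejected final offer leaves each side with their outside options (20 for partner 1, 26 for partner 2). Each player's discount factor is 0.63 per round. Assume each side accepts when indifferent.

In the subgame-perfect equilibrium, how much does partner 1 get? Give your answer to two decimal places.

108.37

Work backward from the last round.
Round 4 (partner 2 proposes): partner 1 gets 20 if talks fail, so partner 2 offers 20 and keeps 180.
Round 3 (partner 1 proposes): partner 2 can get 180 next round, worth 0.63 × 180 = 113.4 now; partner 1 offers that and keeps 86.6.
Round 2 (partner 2 proposes): partner 1 can get 86.6 next round, worth 0.63 × 86.6 = 54.558 now, so partner 2 offers 54.558, keeping 145.442.
Round 1 (partner 1 proposes): partner 2 can get 145.442 next round, worth 0.63 × 145.442 = 91.62846 now. Partner 1 offers 91.62846 and keeps 200 − 91.62846 = 108.37154.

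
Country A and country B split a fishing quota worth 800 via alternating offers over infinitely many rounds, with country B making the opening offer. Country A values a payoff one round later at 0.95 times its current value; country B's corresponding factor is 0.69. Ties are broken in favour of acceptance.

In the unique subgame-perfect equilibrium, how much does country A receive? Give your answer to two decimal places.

683.89

Let x be country B's share when country B proposes and y be country A's share when country A proposes.
Country A accepts iff offered ≥ 0.95·y, so x = 800 − 0.95y. Symmetrically y = 800 − 0.69x.
Substituting: x = 800 − 0.95(800 − 0.69x), giving x(1 − 0.69·0.95) = 800(1 − 0.95).
So x = 800 × 0.05 / 0.3445 ≈ 116.1103, and country A receives 800 − x ≈ 683.8897.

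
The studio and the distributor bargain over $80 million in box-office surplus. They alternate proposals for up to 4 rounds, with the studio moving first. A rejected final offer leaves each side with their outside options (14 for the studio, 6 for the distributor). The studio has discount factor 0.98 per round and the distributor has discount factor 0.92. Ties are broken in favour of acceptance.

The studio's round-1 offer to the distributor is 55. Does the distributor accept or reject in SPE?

Round 4 (the distributor proposes): the studio gets 14 if talks fail, so the distributor offers 14 and keeps 66.
Round 3 (the studio proposes): the distributor can get 66 next round, worth 0.92 × 66 = 60.72 now. The studio offers 60.72 and keeps 80 − 60.72 = 19.28.
Round 2 (the distributor proposes): the studio can get 19.28 next round, worth 0.98 × 19.28 = 18.8944 now, so the distributor offers 18.8944, keeping 61.1056.
So by rejecting in round 1, the distributor gets 61.1056 next round, worth 0.92 × 61.1056 = 56.217152 now.
Offer 55 < 56.217152, so the distributor rejects.

Reject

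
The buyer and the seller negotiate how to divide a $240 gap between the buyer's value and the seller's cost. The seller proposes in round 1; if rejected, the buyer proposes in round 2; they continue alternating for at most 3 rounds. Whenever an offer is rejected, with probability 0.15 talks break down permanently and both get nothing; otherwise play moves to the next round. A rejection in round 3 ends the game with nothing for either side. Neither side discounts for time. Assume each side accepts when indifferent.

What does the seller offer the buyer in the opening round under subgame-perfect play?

Round 3 (the seller proposes): rejection yields 0 for the buyer; the seller offers 0 and keeps 240.
Round 2 (the buyer proposes): rejecting gives the seller an expected 0.85 × 240 = 204. The buyer offers 204 and keeps 240 − 204 = 36.
Round 1 (the seller proposes): rejecting gives the buyer an expected 0.85 × 36 = 30.6. The seller offers 30.6 and keeps 240 − 30.6 = 209.4.

30.6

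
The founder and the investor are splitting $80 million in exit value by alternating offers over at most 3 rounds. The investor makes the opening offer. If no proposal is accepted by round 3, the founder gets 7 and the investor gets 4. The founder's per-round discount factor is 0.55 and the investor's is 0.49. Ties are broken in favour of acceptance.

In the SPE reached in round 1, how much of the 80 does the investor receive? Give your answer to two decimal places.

Work backward from the last round.
Round 3 (the investor proposes): the founder gets 7 if talks fail, so the investor offers 7 and keeps 73.
Round 2 (the founder proposes): the investor can get 73 next round, worth 0.49 × 73 = 35.77 now; the founder offers that and keeps 44.23.
Round 1 (the investor proposes): the founder can get 44.23 next round, worth 0.55 × 44.23 = 24.3265 now; the investor offers that and keeps 55.6735.

55.67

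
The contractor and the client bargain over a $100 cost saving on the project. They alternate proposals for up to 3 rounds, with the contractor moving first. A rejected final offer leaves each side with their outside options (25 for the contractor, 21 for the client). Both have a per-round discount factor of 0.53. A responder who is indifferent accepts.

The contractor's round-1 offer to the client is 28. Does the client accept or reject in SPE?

Reject

Round 3 (the contractor proposes): the client gets 21 if talks fail, so the contractor offers 21 and keeps 79.
Round 2 (the client proposes): the contractor can get 79 next round, worth 0.53 × 79 = 41.87 now. The client offers 41.87 and keeps 100 − 41.87 = 58.13.
So by rejecting in round 1, the client gets 58.13 next round, worth 0.53 × 58.13 = 30.8089 now.
Offer 28 < 30.8089, so the client rejects.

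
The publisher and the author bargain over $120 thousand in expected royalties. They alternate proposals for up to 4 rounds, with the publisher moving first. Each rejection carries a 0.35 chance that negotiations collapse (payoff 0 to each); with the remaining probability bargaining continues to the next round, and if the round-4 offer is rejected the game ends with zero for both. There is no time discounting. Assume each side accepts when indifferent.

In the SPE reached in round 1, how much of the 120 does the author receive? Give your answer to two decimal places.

Round 4 (the author proposes): the publisher will accept anything ≥ 0, so the author offers 0 and keeps 120.
Round 3 (the publisher proposes): rejecting gives the author an expected 0.65 × 120 = 78, so the publisher offers 78, keeping 42.
Round 2 (the author proposes): rejecting gives the publisher an expected 0.65 × 42 = 27.3, so the author offers 27.3, keeping 92.7.
Round 1 (the publisher proposes): rejecting gives the author an expected 0.65 × 92.7 = 60.255, so the publisher offers 60.255, keeping 59.745.

60.26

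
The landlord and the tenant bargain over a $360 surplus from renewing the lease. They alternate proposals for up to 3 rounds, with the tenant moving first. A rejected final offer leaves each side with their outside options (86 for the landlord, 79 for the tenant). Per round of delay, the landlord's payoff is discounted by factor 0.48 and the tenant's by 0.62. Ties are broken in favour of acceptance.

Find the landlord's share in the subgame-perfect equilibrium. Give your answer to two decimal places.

By backward induction:
Round 3 (the tenant proposes): the landlord gets 86 if talks fail, so the tenant offers 86 and keeps 274.
Round 2 (the landlord proposes): the tenant can get 274 next round, worth 0.62 × 274 = 169.88 now. The landlord offers 169.88 and keeps 360 − 169.88 = 190.12.
Round 1 (the tenant proposes): the landlord can get 190.12 next round, worth 0.48 × 190.12 = 91.2576 now; the tenant offers that and keeps 268.7424.

91.26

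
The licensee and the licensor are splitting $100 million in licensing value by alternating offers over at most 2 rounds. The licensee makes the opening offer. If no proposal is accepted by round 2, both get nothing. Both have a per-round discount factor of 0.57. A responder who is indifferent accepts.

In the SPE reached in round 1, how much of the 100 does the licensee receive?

Round 2 (the licensor proposes): the licensee will accept anything ≥ 0, so the licensor offers 0 and keeps 100.
Round 1 (the licensee proposes): the licensor can get 100 next round, worth 0.57 × 100 = 57 now; the licensee offers that and keeps 43.

43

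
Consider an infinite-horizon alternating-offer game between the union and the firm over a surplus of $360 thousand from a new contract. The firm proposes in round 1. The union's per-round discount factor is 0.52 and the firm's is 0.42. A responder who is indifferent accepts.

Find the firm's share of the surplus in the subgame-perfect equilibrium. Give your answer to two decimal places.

In a stationary SPE each proposer offers the other exactly their discounted continuation value.
If the firm keeps x when proposing and the union keeps y when proposing, then x = 360 − 0.52y and y = 360 − 0.42x.
Solving: x = 360(1 − 0.52) / (1 − 0.42·0.52) = 172.8 / 0.7816 ≈ 221.0850.
The union gets 360 − 221.0850 ≈ 138.9150.

221.08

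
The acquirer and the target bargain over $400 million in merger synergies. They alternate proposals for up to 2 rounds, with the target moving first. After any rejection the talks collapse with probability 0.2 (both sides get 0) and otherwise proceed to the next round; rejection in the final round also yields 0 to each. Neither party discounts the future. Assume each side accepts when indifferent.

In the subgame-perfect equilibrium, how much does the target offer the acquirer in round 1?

Round 2 (the acquirer proposes): the target will accept anything ≥ 0, so the acquirer offers 0 and keeps 400.
Round 1 (the target proposes): rejecting gives the acquirer an expected 0.8 × 400 = 320; the target offers that and keeps 80.

320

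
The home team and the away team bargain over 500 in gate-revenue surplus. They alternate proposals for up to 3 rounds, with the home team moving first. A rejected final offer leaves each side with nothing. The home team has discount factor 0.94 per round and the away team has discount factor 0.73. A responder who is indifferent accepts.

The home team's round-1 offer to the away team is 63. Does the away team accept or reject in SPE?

Accept

Work out the away team's continuation value if the offer is rejected.
Round 3 (the home team proposes): the away team will accept anything ≥ 0, so the home team offers 0 and keeps 500.
Round 2 (the away team proposes): the home team can get 500 next round, worth 0.94 × 500 = 470 now. The away team offers 470 and keeps 500 − 470 = 30.
So by rejecting in round 1, the away team gets 30 next round, worth 0.73 × 30 = 21.9 now.
Offer 63 ≥ 21.9, so the away team accepts.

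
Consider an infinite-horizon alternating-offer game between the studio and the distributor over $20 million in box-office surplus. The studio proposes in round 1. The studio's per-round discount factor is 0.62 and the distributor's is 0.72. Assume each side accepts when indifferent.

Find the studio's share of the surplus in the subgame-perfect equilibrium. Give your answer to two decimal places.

Let x be the studio's share when the studio proposes and y be the distributor's share when the distributor proposes.
The distributor accepts iff offered ≥ 0.72·y, so x = 20 − 0.72y. Symmetrically y = 20 − 0.62x.
Substituting: x = 20 − 0.72(20 − 0.62x), giving x(1 − 0.62·0.72) = 20(1 − 0.72).
So x = 20 × 0.28 / 0.5536 ≈ 10.1156, and the distributor receives 20 − x ≈ 9.8844.

10.12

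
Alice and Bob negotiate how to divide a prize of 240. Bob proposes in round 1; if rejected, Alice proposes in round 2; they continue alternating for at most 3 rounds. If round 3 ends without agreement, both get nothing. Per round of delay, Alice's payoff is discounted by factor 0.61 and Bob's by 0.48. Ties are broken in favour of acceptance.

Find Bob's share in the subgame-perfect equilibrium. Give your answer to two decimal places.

Round 3 (Bob proposes): rejection yields 0 for Alice; Bob offers 0 and keeps 240.
Round 2 (Alice proposes): Bob can get 240 next round, worth 0.48 × 240 = 115.2 now; Alice offers that and keeps 124.8.
Round 1 (Bob proposes): Alice can get 124.8 next round, worth 0.61 × 124.8 = 76.128 now; Bob offers that and keeps 163.872.

163.87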